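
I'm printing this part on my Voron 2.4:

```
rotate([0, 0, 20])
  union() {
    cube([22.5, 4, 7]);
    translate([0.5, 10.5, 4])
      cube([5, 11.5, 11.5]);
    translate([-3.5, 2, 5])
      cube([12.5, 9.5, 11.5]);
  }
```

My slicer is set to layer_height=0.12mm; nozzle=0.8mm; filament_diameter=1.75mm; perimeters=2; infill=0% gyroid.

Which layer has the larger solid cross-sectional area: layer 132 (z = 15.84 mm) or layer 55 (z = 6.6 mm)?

layer 55 (z = 6.6 mm)

Layer 132 (z = 15.84): the cube is absent (z outside [0, 7]); the cube at (0.5, 10.5) does not reach this height (z outside [4, 15.5]); the cube at (-3.5, 2) is present — its section is the full 12.5×9.5 rectangle (area 118.75 mm²); Combining (union): only the 12.5×9.5 cube at (-3.5, 2) is present, so the union is just that shape — area = 118.75 mm²; (whole slice rotated 20° about Z — lengths, areas and connectivity unchanged). So its area = 118.75 mm². Layer 55 (z = 6.6): the cube is present — its section is the full 22.5×4 rectangle (area 90.00 mm²); the cube at (0.5, 10.5) is present — its section is the full 5×11.5 rectangle (area 57.50 mm²); the 12.5×9.5 cube at (-3.5, 2) contributes its full rectangle (area 118.75 mm²); Combining (union): the regions partially overlap — summed areas 266.25 mm² minus the doubly-counted overlap 23.00 mm² gives 243.25 mm² — area = 243.25 mm²; (whole slice rotated 20° about Z — lengths, areas and connectivity unchanged). So its area = 243.25 mm². Layer 55 is larger (243.25 vs 118.75 mm²).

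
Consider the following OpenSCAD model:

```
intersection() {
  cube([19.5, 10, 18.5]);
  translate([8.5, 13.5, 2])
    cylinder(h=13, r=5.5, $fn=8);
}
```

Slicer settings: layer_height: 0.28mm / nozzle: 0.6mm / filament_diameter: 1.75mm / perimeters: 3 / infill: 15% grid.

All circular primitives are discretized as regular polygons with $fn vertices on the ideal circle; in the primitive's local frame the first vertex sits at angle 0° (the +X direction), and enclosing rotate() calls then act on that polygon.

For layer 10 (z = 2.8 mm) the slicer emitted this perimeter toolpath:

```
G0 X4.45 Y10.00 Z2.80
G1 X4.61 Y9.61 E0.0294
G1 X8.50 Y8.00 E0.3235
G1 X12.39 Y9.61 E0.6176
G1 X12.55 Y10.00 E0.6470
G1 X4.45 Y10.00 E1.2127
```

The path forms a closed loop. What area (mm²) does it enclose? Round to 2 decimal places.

Apply the shoelace formula to the sequence of (X, Y) vertices; enclosed area = 9.36 mm².

9.36 mm²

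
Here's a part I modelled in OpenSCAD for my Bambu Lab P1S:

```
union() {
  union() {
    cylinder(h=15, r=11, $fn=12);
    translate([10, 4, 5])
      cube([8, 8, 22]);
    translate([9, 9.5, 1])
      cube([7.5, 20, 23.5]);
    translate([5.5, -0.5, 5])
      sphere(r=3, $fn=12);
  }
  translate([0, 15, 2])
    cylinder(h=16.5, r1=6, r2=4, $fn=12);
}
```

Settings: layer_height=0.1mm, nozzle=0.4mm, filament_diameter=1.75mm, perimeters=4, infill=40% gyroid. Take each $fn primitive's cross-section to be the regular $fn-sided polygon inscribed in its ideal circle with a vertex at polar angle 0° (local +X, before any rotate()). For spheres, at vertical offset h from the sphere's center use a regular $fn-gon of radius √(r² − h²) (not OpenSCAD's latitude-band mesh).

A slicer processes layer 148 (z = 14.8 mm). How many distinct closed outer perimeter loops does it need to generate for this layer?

At z = 14.8 mm: the r=11 cylinder contributes a regular 12-gon of circumradius 11; the cube at (10, 4) (footprint 8×8) is included at this height; the 7.5×20 cube at (9, 9.5) contributes its full rectangle; the sphere at (5.5, -0.5) does not reach this height (|z−center|=9.800 > r=3); Merging all regions: the regions partially overlap (shared area 16.25 mm²), so overlapping operands fuse into one piece — 2 connected regions; the cone at (0, 15): at t=0.776 of its height the radius interpolates to r₁+(r₂−r₁)t = 4.448, giving a regular 12-gon of that circumradius; Merging all regions: the regions partially overlap (shared area 0.38 mm²), so overlapping operands fuse into one piece — 2 connected regions. The result has 2 disconnected regions.

2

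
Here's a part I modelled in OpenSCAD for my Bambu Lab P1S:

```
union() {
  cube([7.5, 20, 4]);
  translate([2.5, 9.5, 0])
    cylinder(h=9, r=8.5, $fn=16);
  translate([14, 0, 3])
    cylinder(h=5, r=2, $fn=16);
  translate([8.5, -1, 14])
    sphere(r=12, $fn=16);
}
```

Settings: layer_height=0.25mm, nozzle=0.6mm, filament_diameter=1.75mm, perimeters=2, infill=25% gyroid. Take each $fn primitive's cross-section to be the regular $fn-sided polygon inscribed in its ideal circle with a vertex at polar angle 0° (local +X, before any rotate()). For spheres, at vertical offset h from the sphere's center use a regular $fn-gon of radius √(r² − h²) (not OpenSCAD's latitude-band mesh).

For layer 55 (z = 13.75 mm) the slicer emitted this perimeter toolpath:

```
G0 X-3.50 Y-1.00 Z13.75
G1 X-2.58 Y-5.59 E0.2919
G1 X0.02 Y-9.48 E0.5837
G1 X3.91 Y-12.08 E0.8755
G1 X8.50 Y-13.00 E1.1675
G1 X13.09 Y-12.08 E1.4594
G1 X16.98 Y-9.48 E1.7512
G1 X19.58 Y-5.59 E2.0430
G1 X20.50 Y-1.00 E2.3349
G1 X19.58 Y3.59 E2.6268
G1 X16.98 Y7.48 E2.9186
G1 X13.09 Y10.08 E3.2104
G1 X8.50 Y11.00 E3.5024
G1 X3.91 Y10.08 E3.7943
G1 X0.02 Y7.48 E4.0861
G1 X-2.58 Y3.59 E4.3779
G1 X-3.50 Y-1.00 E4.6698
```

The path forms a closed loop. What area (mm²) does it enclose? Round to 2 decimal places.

Apply the shoelace formula to the sequence of (X, Y) vertices; enclosed area = 440.46 mm².

440.46 mm²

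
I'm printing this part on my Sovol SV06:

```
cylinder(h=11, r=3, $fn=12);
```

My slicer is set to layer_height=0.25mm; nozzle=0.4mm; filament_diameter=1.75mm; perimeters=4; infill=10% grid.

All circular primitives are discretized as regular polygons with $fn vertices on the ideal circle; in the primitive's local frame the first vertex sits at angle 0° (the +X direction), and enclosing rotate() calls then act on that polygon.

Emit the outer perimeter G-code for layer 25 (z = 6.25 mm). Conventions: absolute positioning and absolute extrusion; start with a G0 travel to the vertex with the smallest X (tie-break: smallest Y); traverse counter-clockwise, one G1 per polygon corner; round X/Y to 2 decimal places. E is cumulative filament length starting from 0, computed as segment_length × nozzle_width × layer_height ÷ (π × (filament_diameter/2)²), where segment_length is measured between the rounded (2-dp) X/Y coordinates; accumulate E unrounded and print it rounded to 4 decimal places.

At z = 6.25 mm: the cylinder: section is a regular 12-gon, circumradius r=3. The outline is a single polygon with 12 vertices. Extrusion per mm of travel: 0.4 × 0.25 / (π × 0.875²) = 0.041575. Accumulating E over each segment gives final E = 0.7750.

G0 X-3.00 Y0.00 Z6.25
G1 X-2.60 Y-1.50 E0.0645
G1 X-1.50 Y-2.60 E0.1292
G1 X0.00 Y-3.00 E0.1938
G1 X1.50 Y-2.60 E0.2583
G1 X2.60 Y-1.50 E0.3230
G1 X3.00 Y0.00 E0.3875
G1 X2.60 Y1.50 E0.4521
G1 X1.50 Y2.60 E0.5167
G1 X0.00 Y3.00 E0.5813
G1 X-1.50 Y2.60 E0.6458
G1 X-2.60 Y1.50 E0.7105
G1 X-3.00 Y0.00 E0.7750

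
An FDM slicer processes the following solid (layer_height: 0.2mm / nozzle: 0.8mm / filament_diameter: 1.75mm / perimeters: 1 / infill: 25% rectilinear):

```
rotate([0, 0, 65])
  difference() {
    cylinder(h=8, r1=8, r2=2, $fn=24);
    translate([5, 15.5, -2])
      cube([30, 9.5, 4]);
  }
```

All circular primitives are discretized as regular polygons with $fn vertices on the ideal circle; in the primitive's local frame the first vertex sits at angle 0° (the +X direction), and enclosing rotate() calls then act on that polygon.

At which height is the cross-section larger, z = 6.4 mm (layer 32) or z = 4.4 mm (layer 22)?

Layer 32 (z = 6.4): the cone contributes a regular 24-gon of circumradius 3.200 (interpolated between r1=8 and r2=2 at t=0.800) (area = (24/2)·3.200²·sin(360°/24) = 31.80 mm²); the cube at (5, 15.5) does not reach this height (z outside [-2, 2]); Taking the first minus the rest: none of the subtracted shapes is present at this height, so the cone is unchanged — area = 31.80 mm²; (whole slice rotated 65° about Z — lengths, areas and connectivity unchanged). So its area = 31.80 mm². Layer 22 (z = 4.4): the cone contributes a regular 24-gon of circumradius 4.700 (interpolated between r1=8 and r2=2 at t=0.550) (area = (24/2)·4.700²·sin(360°/24) = 68.61 mm²); the cube at (5, 15.5) is not intersected at this z (z outside [-2, 2]); Taking the first minus the rest: none of the subtracted shapes is present at this height, so the cone is unchanged — area = 68.61 mm²; (rotated 65° about Z; rotation is an isometry so areas/perimeters/island counts are preserved). So its area = 68.61 mm². Layer 22 is larger (68.61 vs 31.80 mm²).

layer 22 (z = 4.4 mm)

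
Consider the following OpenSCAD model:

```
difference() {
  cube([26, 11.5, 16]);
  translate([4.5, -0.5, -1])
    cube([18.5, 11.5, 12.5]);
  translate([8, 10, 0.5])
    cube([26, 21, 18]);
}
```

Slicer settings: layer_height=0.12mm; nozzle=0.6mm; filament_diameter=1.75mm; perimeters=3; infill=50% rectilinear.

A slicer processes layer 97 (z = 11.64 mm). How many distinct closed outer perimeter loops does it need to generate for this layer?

At z = 11.64 mm: the cube (footprint 26×11.5) is included at this height; the cube at (4.5, -0.5) is not intersected at this z (z outside [-1, 11.5]); the cube at (8, 10) (footprint 26×21) is included at this height; Taking the first minus the rest: starting from the 26×11.5 cube, the 26×21 cube at (8, 10) partially overlaps it — only the 27.00 mm² overlap (of its 546.00 mm²) is removed, clipping the outline — 1 connected region. The result has 1 disconnected region.

1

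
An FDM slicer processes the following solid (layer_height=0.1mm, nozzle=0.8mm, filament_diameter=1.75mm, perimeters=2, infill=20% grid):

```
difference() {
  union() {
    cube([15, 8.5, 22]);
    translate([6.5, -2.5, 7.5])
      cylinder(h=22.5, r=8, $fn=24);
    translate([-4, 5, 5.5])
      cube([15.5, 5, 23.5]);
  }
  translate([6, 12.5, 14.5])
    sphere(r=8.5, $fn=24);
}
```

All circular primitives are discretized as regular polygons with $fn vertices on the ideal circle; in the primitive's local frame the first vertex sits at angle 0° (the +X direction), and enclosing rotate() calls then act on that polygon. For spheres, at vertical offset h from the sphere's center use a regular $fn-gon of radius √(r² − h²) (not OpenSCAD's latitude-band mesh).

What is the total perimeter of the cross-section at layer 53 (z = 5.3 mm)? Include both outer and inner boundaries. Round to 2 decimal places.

47.00 mm

At z = 5.3 mm: the 15×8.5 cube contributes its full rectangle (perimeter 47.00 mm); the cylinder at (6.5, -2.5) is absent (z outside [7.5, 30]); the cube at (-4, 5) is not intersected at this z (z outside [5.5, 29]); Combining (union): only the 15×8.5 cube is present, so the union is just that shape — boundary = 47.00 mm; the sphere at (6, 12.5) does not reach this height (|z−center|=9.200 > r=8.5); Taking the first minus the rest: none of the subtracted shapes is present at this height, so the result so far is unchanged — boundary = 47.00 mm. Overall, the cross-section is a single solid region. Total boundary length (outer) = 47.00 mm.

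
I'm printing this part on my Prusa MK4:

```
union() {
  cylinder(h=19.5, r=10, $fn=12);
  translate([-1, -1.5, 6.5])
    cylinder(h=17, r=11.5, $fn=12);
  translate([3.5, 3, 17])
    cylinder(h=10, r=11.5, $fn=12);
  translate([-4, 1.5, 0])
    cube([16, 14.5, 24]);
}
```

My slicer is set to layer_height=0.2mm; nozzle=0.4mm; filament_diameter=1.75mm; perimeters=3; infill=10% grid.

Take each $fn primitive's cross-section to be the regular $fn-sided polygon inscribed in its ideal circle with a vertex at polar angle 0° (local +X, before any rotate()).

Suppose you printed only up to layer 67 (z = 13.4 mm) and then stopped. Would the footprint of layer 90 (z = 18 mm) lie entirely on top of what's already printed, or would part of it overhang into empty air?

part overhangs

Compare the two slices. At z = 13.4: the r=10 cylinder gives a regular 12-gon of circumradius 10 (constant along its height) (area = (12/2)·10.000²·sin(360°/12) = 300.00 mm²); the cylinder at (-1, -1.5): section is a regular 12-gon, circumradius r=11.5 (area = (12/2)·11.500²·sin(360°/12) = 396.75 mm²); the cylinder at (3.5, 3) does not reach this height (z outside [17, 27]); the cube at (-4, 1.5) (footprint 16×14.5) is included at this height (area 232.00 mm²); Combining (union): the regions partially overlap — summed areas 928.75 mm² minus the doubly-counted overlap 390.19 mm² gives 538.56 mm² — area = 538.56 mm². At z = 18: the r=10 cylinder gives a regular 12-gon of circumradius 10 (constant along its height) (area = (12/2)·10.000²·sin(360°/12) = 300.00 mm²); the cylinder at (-1, -1.5): section is a regular 12-gon, circumradius r=11.5 (area = (12/2)·11.500²·sin(360°/12) = 396.75 mm²); the r=11.5 cylinder at (3.5, 3) gives a regular 12-gon of circumradius 11.5 (constant along its height) (area = (12/2)·11.500²·sin(360°/12) = 396.75 mm²); the 16×14.5 cube at (-4, 1.5) contributes its full rectangle (area 232.00 mm²); Taking the union: the regions partially overlap — summed areas 1325.50 mm² minus the doubly-counted overlap 742.31 mm² gives 583.19 mm² — area = 583.19 mm². Checking containment: at z = 18 the cross-section extends beyond the z = 13.4 cross-section by about 44.63 mm².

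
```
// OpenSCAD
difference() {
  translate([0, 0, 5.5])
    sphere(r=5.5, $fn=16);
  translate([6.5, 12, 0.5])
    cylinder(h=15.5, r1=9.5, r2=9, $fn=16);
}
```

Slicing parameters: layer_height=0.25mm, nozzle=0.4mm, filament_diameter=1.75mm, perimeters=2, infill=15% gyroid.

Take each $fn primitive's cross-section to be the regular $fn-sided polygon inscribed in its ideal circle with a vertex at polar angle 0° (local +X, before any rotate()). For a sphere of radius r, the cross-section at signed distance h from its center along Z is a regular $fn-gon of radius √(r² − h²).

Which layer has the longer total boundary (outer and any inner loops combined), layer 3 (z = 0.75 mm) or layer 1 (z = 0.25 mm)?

Layer 3 (z = 0.75): the r=5.5 sphere contributes a regular 16-gon of circumradius √(5.5²−4.75²) = 2.773 (perimeter = 2·16·2.773·sin(180°/16) = 17.31 mm); the cone at (6.5, 12) contributes a regular 16-gon of circumradius 9.492 (interpolated between r1=9.5 and r2=9 at t=0.016) (perimeter = 2·16·9.492·sin(180°/16) = 59.26 mm); After the difference (first − rest): starting from the r=5.5 sphere, the cone at (6.5, 12) misses the remaining region (no effect) — boundary = 17.31 mm. So its perimeter = 17.31 mm. Layer 1 (z = 0.25): the r=5.5 sphere slices to a regular 16-gon of circumradius 1.639 (√(r²−h²) with h=5.25 from center) (perimeter = 2·16·1.639·sin(180°/16) = 10.23 mm); the cone at (6.5, 12) does not reach this height (z outside [0.5, 16]); After the difference (first − rest): none of the subtracted shapes is present at this height, so the r=5.5 sphere is unchanged — boundary = 10.23 mm. So its perimeter = 10.23 mm. Layer 3 is larger (17.31 vs 10.23 mm).

layer 3 (z = 0.75 mm)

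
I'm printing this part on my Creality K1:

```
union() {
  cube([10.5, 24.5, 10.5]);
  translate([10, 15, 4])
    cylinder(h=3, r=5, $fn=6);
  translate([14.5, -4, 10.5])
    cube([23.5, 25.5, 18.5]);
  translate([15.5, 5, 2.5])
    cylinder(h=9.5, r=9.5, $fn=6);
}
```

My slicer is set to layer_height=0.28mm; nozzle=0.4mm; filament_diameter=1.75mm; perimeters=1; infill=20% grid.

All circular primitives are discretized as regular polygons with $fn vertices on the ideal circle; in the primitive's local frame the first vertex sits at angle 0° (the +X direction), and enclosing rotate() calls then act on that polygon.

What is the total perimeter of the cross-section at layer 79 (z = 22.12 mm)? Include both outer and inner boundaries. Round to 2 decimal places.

At z = 22.12 mm: the cube is not intersected at this z (z outside [0, 10.5]); the cylinder at (10, 15) does not reach this height (z outside [4, 7]); the cube at (14.5, -4) (footprint 23.5×25.5) is included at this height (perimeter 98.00 mm); the cylinder at (15.5, 5) does not reach this height (z outside [2.5, 12]); Taking the union: only the 23.5×25.5 cube at (14.5, -4) is present, so the union is just that shape — boundary = 98.00 mm. Overall, the cross-section is a single solid region. Total boundary length (outer) = 98.00 mm.

98.00 mm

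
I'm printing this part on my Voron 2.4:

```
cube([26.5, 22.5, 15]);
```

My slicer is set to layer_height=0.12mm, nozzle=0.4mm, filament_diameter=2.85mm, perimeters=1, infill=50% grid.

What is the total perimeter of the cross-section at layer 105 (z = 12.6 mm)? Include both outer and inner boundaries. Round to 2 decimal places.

At z = 12.6 mm: the cube (footprint 26.5×22.5) is included at this height (perimeter 98.00 mm). Overall, the cross-section is a single solid region. Total boundary length (outer) = 98.00 mm.

98.00 mm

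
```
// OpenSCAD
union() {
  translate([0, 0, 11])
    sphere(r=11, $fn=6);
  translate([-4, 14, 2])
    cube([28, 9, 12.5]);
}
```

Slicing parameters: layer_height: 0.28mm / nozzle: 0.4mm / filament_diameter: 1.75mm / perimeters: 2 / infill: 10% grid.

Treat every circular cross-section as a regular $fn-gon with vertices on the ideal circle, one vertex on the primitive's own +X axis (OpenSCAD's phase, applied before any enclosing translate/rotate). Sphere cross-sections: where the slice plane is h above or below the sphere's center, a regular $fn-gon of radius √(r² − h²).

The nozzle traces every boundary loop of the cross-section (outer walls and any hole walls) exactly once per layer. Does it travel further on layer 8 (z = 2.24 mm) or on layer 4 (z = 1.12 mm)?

layer 8 (z = 2.24 mm)

Layer 8 (z = 2.24): the r=11 sphere contributes a regular 6-gon of circumradius √(11²−8.76²) = 6.653 (perimeter = 2·6·6.653·sin(180°/6) = 39.92 mm); the cube at (-4, 14) (footprint 28×9) is included at this height (perimeter 74.00 mm); Merging all regions: the 2 present regions are separate (no shared area or edge), so areas and boundary lengths simply add and each stays a separate island — boundary = 113.92 mm. So its perimeter = 113.92 mm. Layer 4 (z = 1.12): the r=11 sphere slices to a regular 6-gon of circumradius 4.836 (√(r²−h²) with h=9.88 from center) (perimeter = 2·6·4.836·sin(180°/6) = 29.02 mm); the cube at (-4, 14) is absent (z outside [2, 14.5]); Merging all regions: only the r=11 sphere is present, so the union is just that shape — boundary = 29.02 mm. So its perimeter = 29.02 mm. Layer 8 is larger (113.92 vs 29.02 mm).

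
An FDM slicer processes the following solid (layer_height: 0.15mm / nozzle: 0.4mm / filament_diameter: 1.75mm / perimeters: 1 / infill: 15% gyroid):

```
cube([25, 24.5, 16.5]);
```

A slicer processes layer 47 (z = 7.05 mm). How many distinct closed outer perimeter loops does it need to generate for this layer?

1

At z = 7.05 mm: the 25×24.5 cube contributes its full rectangle. The result has 1 disconnected region.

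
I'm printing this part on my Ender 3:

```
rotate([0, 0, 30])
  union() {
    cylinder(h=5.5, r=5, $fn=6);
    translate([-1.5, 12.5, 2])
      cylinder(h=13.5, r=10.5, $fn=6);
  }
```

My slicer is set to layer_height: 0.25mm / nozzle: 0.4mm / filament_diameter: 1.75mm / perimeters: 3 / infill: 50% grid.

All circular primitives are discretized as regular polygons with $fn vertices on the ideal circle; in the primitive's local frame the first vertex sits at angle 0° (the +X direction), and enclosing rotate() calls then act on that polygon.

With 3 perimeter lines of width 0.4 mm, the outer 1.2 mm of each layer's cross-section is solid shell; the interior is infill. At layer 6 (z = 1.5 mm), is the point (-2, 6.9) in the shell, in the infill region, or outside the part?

At z = 1.5 mm: the cylinder: section is a regular 6-gon, circumradius r=5; the cylinder at (-1.5, 12.5) is absent (z outside [2, 15.5]); Merging all regions: only the r=5 cylinder is present, so the union is just that shape — 1 connected region; (whole slice rotated 30° about Z — lengths, areas and connectivity unchanged). Overall, the cross-section is a single solid region. Undo the 30° rotation: the query point maps to (1.718, 6.976) in the un-rotated model frame. The nearest boundary edge runs (2.50, 4.33)→(-2.50, 4.33); distance from the point to it = 2.65 mm. The point is not inside any of the regions above, so it lies outside the cross-section (2.65 mm from the nearest boundary).

outside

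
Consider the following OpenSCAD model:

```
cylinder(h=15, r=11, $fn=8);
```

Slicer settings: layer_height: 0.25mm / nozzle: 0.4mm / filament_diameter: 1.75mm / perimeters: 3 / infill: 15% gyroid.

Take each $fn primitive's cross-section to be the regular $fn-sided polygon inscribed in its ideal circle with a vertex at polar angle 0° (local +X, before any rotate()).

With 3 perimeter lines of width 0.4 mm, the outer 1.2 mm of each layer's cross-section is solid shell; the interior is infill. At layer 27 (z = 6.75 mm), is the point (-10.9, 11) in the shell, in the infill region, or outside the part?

outside

At z = 6.75 mm: the r=11 cylinder contributes a regular 8-gon of circumradius 11. Overall, the cross-section is a single solid region. The nearest boundary edge runs (0.00, 11.00)→(-7.78, 7.78); distance from the point to it = 4.49 mm. The point is not inside any of the regions above, so it lies outside the cross-section (4.49 mm from the nearest boundary).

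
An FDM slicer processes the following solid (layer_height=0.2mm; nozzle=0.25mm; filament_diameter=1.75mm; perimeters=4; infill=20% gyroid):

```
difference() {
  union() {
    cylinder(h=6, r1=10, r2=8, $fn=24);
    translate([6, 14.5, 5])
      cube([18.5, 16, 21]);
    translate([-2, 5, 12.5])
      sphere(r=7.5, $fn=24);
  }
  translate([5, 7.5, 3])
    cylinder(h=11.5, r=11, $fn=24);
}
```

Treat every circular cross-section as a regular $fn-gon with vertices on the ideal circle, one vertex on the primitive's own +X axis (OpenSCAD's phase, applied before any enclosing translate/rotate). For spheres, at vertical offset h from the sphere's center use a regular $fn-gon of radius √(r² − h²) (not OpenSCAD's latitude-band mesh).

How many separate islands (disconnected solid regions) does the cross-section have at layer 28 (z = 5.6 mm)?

At z = 5.6 mm: the cone contributes a regular 24-gon of circumradius 8.133 (interpolated between r1=10 and r2=8 at t=0.933); the cube at (6, 14.5) (footprint 18.5×16) is included at this height; the r=7.5 sphere at (-2, 5) slices to a regular 24-gon of circumradius 2.939 (√(r²−h²) with h=6.9 from center); Taking the union: the regions partially overlap (shared area 26.44 mm²), so overlapping operands fuse into one piece — 2 connected regions; the r=11 cylinder at (5, 7.5) gives a regular 24-gon of circumradius 11 (constant along its height); Taking the first minus the rest: starting from that combined region, the r=11 cylinder at (5, 7.5) partially overlaps it — only the 135.66 mm² overlap (of its 375.81 mm²) is removed, clipping the outline — 2 connected regions. Overall, the cross-section has 2 separate islands. Island count = 2.

2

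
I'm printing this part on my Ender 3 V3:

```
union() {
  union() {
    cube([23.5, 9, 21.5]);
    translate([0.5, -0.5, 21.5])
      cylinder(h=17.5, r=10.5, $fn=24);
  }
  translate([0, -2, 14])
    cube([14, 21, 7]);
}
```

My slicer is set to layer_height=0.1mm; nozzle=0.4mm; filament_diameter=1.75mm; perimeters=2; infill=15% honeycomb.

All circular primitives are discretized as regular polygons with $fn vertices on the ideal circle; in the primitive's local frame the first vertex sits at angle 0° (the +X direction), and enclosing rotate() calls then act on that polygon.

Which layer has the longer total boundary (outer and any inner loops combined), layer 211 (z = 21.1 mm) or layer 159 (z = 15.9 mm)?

layer 159 (z = 15.9 mm)

Layer 211 (z = 21.1): the cube is present — its section is the full 23.5×9 rectangle (perimeter 65.00 mm); the cylinder at (0.5, -0.5) is absent (z outside [21.5, 39]); Taking the union: only the 23.5×9 cube is present, so the union is just that shape — boundary = 65.00 mm; the cube at (0, -2) does not reach this height (z outside [14, 21]); Merging all regions: only the result so far is present, so the union is just that shape — boundary = 65.00 mm. So its perimeter = 65.00 mm. Layer 159 (z = 15.9): the cube is present — its section is the full 23.5×9 rectangle (perimeter 65.00 mm); the cylinder at (0.5, -0.5) does not reach this height (z outside [21.5, 39]); Combining (union): only the 23.5×9 cube is present, so the union is just that shape — boundary = 65.00 mm; the cube at (0, -2) is present — its section is the full 14×21 rectangle (perimeter 70.00 mm); Taking the union: the regions partially overlap (shared area 126.00 mm²), so the edge portions inside another operand are dropped and the merged outline is re-measured after clipping — boundary = 89.00 mm. So its perimeter = 89.00 mm. Layer 159 is larger (89.00 vs 65.00 mm).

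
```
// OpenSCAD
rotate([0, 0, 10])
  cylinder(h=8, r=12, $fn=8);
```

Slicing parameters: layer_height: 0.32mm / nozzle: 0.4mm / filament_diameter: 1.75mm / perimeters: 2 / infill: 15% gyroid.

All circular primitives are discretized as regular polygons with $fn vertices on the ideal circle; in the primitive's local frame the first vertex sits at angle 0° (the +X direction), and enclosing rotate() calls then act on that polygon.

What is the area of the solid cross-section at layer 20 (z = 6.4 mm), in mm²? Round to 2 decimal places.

407.29 mm²

At z = 6.4 mm: the r=12 cylinder gives a regular 8-gon of circumradius 12 (constant along its height) (area = (8/2)·12.000²·sin(360°/8) = 407.29 mm²); (whole slice rotated 10° about Z — lengths, areas and connectivity unchanged). Overall, the cross-section is a single solid region. Net area = 407.29 mm².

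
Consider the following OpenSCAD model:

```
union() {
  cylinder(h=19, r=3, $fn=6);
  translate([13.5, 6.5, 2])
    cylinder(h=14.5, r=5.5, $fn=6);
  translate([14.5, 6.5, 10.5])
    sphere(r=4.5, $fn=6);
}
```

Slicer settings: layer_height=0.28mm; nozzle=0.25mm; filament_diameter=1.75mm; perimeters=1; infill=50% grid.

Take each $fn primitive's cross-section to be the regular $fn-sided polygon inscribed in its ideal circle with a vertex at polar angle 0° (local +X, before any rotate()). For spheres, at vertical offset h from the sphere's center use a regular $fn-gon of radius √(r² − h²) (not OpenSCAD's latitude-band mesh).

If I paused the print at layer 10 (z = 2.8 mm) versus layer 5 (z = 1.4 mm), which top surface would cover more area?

layer 10 (z = 2.8 mm)

Layer 10 (z = 2.8): the r=3 cylinder contributes a regular 6-gon of circumradius 3 (area = (6/2)·3.000²·sin(360°/6) = 23.38 mm²); the r=5.5 cylinder at (13.5, 6.5) gives a regular 6-gon of circumradius 5.5 (constant along its height) (area = (6/2)·5.500²·sin(360°/6) = 78.59 mm²); the sphere at (14.5, 6.5) does not reach this height (|z−center|=7.700 > r=4.5); Merging all regions: the 2 present regions are separate (no shared area or edge), so areas and boundary lengths simply add and each stays a separate island — area = 101.97 mm². So its area = 101.97 mm². Layer 5 (z = 1.4): the cylinder: section is a regular 6-gon, circumradius r=3 (area = (6/2)·3.000²·sin(360°/6) = 23.38 mm²); the cylinder at (13.5, 6.5) is not intersected at this z (z outside [2, 16.5]); the sphere at (14.5, 6.5) is not intersected at this z (|z−center|=9.100 > r=4.5); Taking the union: only the r=3 cylinder is present, so the union is just that shape — area = 23.38 mm². So its area = 23.38 mm². Layer 10 is larger (101.97 vs 23.38 mm²).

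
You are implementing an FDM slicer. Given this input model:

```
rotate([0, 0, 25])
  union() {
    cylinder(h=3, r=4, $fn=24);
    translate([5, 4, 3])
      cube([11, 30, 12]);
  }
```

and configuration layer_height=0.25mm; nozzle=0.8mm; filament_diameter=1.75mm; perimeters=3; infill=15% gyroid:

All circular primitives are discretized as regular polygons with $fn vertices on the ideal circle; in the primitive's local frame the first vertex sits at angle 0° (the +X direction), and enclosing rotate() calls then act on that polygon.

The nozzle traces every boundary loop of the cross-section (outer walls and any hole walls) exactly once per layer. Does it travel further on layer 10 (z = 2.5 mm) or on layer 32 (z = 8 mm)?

layer 32 (z = 8 mm)

Layer 10 (z = 2.5): the r=4 cylinder gives a regular 24-gon of circumradius 4 (constant along its height) (perimeter = 2·24·4.000·sin(180°/24) = 25.06 mm); the cube at (5, 4) is not intersected at this z (z outside [3, 15]); Combining (union): only the r=4 cylinder is present, so the union is just that shape — boundary = 25.06 mm; (rotated 25° about Z; rotation is an isometry so areas/perimeters/island counts are preserved). So its perimeter = 25.06 mm. Layer 32 (z = 8): the cylinder is not intersected at this z (z outside [0, 3]); the cube at (5, 4) is present — its section is the full 11×30 rectangle (perimeter 82.00 mm); Merging all regions: only the 11×30 cube at (5, 4) is present, so the union is just that shape — boundary = 82.00 mm; (whole slice rotated 25° about Z — lengths, areas and connectivity unchanged). So its perimeter = 82.00 mm. Layer 32 is larger (82.00 vs 25.06 mm).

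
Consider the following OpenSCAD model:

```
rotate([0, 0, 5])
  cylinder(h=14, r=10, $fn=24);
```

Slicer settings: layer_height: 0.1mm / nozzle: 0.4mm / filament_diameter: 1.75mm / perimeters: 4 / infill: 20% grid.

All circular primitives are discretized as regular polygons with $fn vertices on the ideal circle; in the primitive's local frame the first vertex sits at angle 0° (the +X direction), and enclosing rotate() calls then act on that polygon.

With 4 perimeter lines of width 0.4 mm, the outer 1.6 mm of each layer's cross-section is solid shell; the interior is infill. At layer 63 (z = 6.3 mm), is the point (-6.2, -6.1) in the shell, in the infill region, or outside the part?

shell

At z = 6.3 mm: the r=10 cylinder gives a regular 24-gon of circumradius 10 (constant along its height); (rotated 5° about Z; rotation is an isometry so areas/perimeters/island counts are preserved). Overall, the cross-section is a single solid region. Undo the 5° rotation: the query point maps to (-6.708, -5.536) in the un-rotated model frame. The nearest boundary edge runs (-8.66, -5.00)→(-7.07, -7.07); distance from the point to it = 1.22 mm. The point is inside the cross-section, 1.22 mm from the nearest boundary — within the 1.6 mm shell band (4 × 0.4).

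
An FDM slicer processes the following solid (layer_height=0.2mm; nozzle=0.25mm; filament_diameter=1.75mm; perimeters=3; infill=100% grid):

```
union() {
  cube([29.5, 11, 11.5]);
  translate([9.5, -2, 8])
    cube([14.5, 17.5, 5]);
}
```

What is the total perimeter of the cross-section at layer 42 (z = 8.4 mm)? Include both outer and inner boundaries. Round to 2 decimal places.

At z = 8.4 mm: the cube is present — its section is the full 29.5×11 rectangle (perimeter 81.00 mm); the cube at (9.5, -2) is present — its section is the full 14.5×17.5 rectangle (perimeter 64.00 mm); Taking the union: the regions partially overlap (shared area 159.50 mm²), so the edge portions inside another operand are dropped and the merged outline is re-measured after clipping — boundary = 94.00 mm. Overall, the cross-section is a single solid region. Total boundary length (outer) = 94.00 mm.

94.00 mm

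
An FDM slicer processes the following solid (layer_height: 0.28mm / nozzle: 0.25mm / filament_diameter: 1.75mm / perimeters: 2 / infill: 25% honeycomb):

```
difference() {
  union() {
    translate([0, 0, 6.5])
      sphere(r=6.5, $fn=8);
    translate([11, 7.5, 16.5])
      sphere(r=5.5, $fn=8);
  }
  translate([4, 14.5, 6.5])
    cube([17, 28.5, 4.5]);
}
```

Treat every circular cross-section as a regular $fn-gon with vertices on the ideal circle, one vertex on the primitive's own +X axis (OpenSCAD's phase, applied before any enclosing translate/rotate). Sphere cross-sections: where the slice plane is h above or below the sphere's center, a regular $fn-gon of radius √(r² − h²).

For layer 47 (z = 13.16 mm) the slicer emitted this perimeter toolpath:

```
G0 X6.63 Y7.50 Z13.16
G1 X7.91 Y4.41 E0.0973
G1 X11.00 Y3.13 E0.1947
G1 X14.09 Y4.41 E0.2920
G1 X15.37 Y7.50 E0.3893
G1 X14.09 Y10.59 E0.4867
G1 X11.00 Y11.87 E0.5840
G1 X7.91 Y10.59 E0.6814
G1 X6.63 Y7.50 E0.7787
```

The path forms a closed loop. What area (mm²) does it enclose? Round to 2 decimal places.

Apply the shoelace formula to the sequence of (X, Y) vertices; enclosed area = 54.01 mm².

54.01 mm²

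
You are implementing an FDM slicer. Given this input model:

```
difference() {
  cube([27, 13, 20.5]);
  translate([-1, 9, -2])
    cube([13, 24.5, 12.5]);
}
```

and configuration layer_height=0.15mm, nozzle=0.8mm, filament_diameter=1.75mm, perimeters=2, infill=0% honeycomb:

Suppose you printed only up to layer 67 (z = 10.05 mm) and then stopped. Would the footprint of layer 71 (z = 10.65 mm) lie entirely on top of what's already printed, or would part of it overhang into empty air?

part overhangs

Compare the two slices. At z = 10.05: the 27×13 cube contributes its full rectangle (area 351.00 mm²); the 13×24.5 cube at (-1, 9) contributes its full rectangle (area 318.50 mm²); After the difference (first − rest): starting from the 27×13 cube (351.00 mm²), the 13×24.5 cube at (-1, 9) partially overlaps it — only the 48.00 mm² overlap (of its 318.50 mm²) is removed, clipping the outline — area = 303.00 mm². At z = 10.65: the cube is present — its section is the full 27×13 rectangle (area 351.00 mm²); the cube at (-1, 9) is absent (z outside [-2, 10.5]); After the difference (first − rest): none of the subtracted shapes is present at this height, so the 27×13 cube is unchanged — area = 351.00 mm². Checking containment: at z = 10.65 the cross-section extends beyond the z = 10.05 cross-section by about 48.00 mm².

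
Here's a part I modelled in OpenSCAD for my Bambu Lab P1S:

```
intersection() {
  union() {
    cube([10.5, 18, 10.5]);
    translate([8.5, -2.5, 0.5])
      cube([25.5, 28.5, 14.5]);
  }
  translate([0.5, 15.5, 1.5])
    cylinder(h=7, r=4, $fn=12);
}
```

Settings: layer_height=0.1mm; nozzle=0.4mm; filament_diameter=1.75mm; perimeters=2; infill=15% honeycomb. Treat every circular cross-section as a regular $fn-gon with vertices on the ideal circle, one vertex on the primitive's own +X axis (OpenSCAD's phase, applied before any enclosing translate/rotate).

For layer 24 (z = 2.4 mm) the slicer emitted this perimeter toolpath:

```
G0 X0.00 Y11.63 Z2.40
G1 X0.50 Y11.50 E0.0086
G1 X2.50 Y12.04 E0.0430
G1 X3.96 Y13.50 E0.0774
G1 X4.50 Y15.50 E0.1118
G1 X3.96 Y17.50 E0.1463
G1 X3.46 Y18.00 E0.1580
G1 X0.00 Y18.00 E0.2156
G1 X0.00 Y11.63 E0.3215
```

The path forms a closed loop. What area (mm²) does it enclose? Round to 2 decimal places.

Apply the shoelace formula to the sequence of (X, Y) vertices; enclosed area = 24.27 mm².

24.27 mm²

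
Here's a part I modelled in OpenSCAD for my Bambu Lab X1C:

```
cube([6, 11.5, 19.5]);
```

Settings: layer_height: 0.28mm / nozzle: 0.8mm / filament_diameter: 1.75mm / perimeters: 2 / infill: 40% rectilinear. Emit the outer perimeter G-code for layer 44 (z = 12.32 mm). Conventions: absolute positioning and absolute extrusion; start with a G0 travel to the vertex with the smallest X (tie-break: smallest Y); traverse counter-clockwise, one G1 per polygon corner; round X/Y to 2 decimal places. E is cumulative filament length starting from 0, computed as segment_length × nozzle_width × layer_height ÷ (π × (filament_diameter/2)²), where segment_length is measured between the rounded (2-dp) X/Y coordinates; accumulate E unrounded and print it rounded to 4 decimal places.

G0 X0.00 Y0.00 Z12.32
G1 X6.00 Y0.00 E0.5588
G1 X6.00 Y11.50 E1.6297
G1 X0.00 Y11.50 E2.1885
G1 X0.00 Y0.00 E3.2595

At z = 12.32 mm: the cube (footprint 6×11.5) is included at this height. The outline is a single polygon with 4 vertices. Extrusion per mm of travel: 0.8 × 0.28 / (π × 0.875²) = 0.093128. Accumulating E over each segment gives final E = 3.2595.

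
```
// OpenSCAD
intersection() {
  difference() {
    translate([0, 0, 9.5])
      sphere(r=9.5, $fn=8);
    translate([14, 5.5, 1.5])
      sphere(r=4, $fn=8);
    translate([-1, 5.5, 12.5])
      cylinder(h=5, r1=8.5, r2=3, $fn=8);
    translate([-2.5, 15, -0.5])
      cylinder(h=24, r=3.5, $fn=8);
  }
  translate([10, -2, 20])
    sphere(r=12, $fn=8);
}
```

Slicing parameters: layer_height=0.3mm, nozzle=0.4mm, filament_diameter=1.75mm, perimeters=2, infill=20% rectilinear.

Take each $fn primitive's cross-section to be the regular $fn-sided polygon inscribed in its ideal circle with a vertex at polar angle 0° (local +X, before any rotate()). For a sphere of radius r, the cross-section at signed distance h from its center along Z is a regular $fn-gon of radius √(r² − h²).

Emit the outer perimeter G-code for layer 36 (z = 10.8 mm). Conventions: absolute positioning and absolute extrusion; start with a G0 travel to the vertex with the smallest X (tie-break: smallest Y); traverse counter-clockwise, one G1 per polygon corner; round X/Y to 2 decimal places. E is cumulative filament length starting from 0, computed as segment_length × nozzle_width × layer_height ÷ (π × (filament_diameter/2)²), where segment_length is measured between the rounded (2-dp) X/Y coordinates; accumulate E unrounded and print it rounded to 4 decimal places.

At z = 10.8 mm: the r=9.5 sphere contributes a regular 8-gon of circumradius √(9.5²−1.3²) = 9.411; the sphere at (14, 5.5) is absent (|z−center|=9.300 > r=4); the cone at (-1, 5.5) is absent (z outside [12.5, 17.5]); the cylinder at (-2.5, 15): section is a regular 8-gon, circumradius r=3.5; After the difference (first − rest): starting from the r=9.5 sphere, the r=3.5 cylinder at (-2.5, 15) misses the remaining region (no effect) — 1 connected region; the r=12 sphere at (10, -2) contributes a regular 8-gon of circumradius √(12²−9.2²) = 7.705; Taking the intersection: the r=12 sphere at (10, -2) partially overlaps the result so far; clipping to the common part keeps 52.74 mm² — 1 connected region. The outline is a single polygon with 7 vertices. Extrusion per mm of travel: 0.4 × 0.3 / (π × 0.875²) = 0.049890. Accumulating E over each segment gives final E = 1.4709.

G0 X2.30 Y-2.00 Z10.80
G1 X4.55 Y-7.45 E0.2942
G1 X4.65 Y-7.49 E0.2995
G1 X6.65 Y-6.65 E0.4078
G1 X9.41 Y0.00 E0.7670
G1 X7.48 Y4.66 E1.0186
G1 X4.55 Y3.45 E1.1768
G1 X2.30 Y-2.00 E1.4709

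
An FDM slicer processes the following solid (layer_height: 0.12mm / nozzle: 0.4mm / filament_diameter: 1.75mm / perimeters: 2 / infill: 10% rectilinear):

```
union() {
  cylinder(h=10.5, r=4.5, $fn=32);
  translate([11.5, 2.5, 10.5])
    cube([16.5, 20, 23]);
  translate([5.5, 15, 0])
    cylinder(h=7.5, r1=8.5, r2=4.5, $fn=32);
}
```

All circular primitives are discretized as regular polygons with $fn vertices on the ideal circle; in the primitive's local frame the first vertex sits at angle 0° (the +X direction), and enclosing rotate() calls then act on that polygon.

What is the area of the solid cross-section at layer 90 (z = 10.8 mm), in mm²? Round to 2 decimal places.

330.00 mm²

At z = 10.8 mm: the cylinder is not intersected at this z (z outside [0, 10.5]); the cube at (11.5, 2.5) (footprint 16.5×20) is included at this height (area 330.00 mm²); the cone at (5.5, 15) does not reach this height (z outside [0, 7.5]); Taking the union: only the 16.5×20 cube at (11.5, 2.5) is present, so the union is just that shape — area = 330.00 mm². Overall, the cross-section is a single solid region. Net area = 330.00 mm².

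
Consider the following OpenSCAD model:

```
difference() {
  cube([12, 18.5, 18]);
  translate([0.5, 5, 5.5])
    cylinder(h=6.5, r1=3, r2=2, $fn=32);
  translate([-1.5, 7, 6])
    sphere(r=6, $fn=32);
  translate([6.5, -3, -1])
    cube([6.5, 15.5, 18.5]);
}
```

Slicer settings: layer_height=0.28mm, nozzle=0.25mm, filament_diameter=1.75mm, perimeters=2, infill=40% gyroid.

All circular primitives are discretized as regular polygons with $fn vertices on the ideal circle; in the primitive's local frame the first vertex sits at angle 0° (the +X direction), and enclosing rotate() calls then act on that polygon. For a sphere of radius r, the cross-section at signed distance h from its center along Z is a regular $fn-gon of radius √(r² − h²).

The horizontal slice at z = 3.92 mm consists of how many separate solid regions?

At z = 3.92 mm: the cube is present — its section is the full 12×18.5 rectangle; the cone at (0.5, 5) is not intersected at this z (z outside [5.5, 12]); the sphere at (-1.5, 7): section is a regular 32-gon, circumradius = √(r²−h²) = √(6²−2.08²) = 5.628; the 6.5×15.5 cube at (6.5, -3) contributes its full rectangle; Subtracting the remaining from the first: starting from the 12×18.5 cube, the r=6 sphere at (-1.5, 7) partially overlaps it — only the 32.80 mm² overlap (of its 98.87 mm²) is removed, clipping the outline; the 6.5×15.5 cube at (6.5, -3) partially overlaps it — only the 68.75 mm² overlap (of its 100.75 mm²) is removed, clipping the outline — 1 connected region. The result has 1 disconnected region.

1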